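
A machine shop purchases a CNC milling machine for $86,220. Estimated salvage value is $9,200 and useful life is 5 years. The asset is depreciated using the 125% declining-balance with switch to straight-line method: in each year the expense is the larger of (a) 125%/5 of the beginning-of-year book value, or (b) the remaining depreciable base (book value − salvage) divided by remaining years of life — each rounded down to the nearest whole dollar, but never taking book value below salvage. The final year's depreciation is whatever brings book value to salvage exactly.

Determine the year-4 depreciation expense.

Depreciable base = $86,220 − $9,200 = $77,020.
Year 1: DB = ⌊$86,220 × 125%/5⌋ = $21,555; SL = ⌊$77,020/5⌋ = $15,404 → take DB $21,555. Book value $64,665.
Year 2: DB = ⌊$64,665 × 125%/5⌋ = $16,166; SL = ⌊$55,465/4⌋ = $13,866 → take DB $16,166. Book value $48,499.
Year 3: DB = ⌊$48,499 × 125%/5⌋ = $12,124; SL = ⌊$39,299/3⌋ = $13,099 → take SL $13,099. Book value $35,400.
Year 4: DB = ⌊$35,400 × 125%/5⌋ = $8,850; SL = ⌊$26,200/2⌋ = $13,100 → take SL $13,100. Book value $22,300.

$13,100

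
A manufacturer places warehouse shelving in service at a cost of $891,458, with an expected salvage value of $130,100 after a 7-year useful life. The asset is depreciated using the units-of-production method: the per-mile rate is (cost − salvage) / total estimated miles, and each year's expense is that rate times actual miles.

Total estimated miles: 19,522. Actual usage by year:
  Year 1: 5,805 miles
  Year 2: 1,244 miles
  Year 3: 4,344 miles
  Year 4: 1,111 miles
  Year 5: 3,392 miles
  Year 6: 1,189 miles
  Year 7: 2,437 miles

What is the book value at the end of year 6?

Depreciable base = $891,458 − $130,100 = $761,358.
Rate = $761,358 / 19,522 miles = $39 per mile.
Year 1: 5,805 × $39 = $226,395. Book value $665,063.
Year 2: 1,244 × $39 = $48,516. Book value $616,547.
Year 3: 4,344 × $39 = $169,416. Book value $447,131.
Year 4: 1,111 × $39 = $43,329. Book value $403,802.
Year 5: 3,392 × $39 = $132,288. Book value $271,514.
Year 6: 1,189 × $39 = $46,371. Book value $225,143.

$225,143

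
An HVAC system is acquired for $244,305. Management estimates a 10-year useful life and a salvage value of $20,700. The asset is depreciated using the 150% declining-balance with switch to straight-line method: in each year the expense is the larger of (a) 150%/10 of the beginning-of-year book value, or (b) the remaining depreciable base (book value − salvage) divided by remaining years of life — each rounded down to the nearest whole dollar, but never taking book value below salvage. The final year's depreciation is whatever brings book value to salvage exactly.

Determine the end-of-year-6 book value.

Depreciable base = $244,305 − $20,700 = $223,605.
Year 1: DB = ⌊$244,305 × 150%/10⌋ = $36,645; SL = ⌊$223,605/10⌋ = $22,360 → take DB $36,645. Book value $207,660.
Year 2: DB = ⌊$207,660 × 150%/10⌋ = $31,149; SL = ⌊$186,960/9⌋ = $20,773 → take DB $31,149. Book value $176,511.
Year 3: DB = ⌊$176,511 × 150%/10⌋ = $26,476; SL = ⌊$155,811/8⌋ = $19,476 → take DB $26,476. Book value $150,035.
Year 4: DB = ⌊$150,035 × 150%/10⌋ = $22,505; SL = ⌊$129,335/7⌋ = $18,476 → take DB $22,505. Book value $127,530.
Year 5: DB = ⌊$127,530 × 150%/10⌋ = $19,129; SL = ⌊$106,830/6⌋ = $17,805 → take DB $19,129. Book value $108,401.
Year 6: DB = ⌊$108,401 × 150%/10⌋ = $16,260; SL = ⌊$87,701/5⌋ = $17,540 → take SL $17,540. Book value $90,861.

$90,861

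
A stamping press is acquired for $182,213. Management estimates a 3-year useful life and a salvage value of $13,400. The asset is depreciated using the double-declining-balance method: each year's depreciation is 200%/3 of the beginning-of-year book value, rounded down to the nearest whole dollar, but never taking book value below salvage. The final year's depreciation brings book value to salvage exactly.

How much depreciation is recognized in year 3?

Depreciable base = $182,213 − $13,400 = $168,813.
Year 1: ⌊$182,213 × 200%/3⌋ = $121,475. Book value $60,738.
Year 2: ⌊$60,738 × 200%/3⌋ = $40,492. Book value $20,246.
Year 3 (final): $20,246 − $13,400 = $6,846. Book value $13,400.

$6,846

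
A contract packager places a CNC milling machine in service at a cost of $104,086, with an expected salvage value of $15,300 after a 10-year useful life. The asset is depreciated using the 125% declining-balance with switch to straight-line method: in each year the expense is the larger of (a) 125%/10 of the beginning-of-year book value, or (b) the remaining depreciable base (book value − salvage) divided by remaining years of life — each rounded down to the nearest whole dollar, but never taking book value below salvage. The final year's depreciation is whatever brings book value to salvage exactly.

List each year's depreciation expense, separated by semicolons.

$13,010; $11,384; $9,961; $8,716; $7,626; $7,617; $7,618; $7,618; $7,618; $7,618

Depreciable base = $104,086 − $15,300 = $88,786.
Year 1: DB = ⌊$104,086 × 125%/10⌋ = $13,010; SL = ⌊$88,786/10⌋ = $8,878 → take DB $13,010. Book value $91,076.
Year 2: DB = ⌊$91,076 × 125%/10⌋ = $11,384; SL = ⌊$75,776/9⌋ = $8,419 → take DB $11,384. Book value $79,692.
Year 3: DB = ⌊$79,692 × 125%/10⌋ = $9,961; SL = ⌊$64,392/8⌋ = $8,049 → take DB $9,961. Book value $69,731.
Year 4: DB = ⌊$69,731 × 125%/10⌋ = $8,716; SL = ⌊$54,431/7⌋ = $7,775 → take DB $8,716. Book value $61,015.
Year 5: DB = ⌊$61,015 × 125%/10⌋ = $7,626; SL = ⌊$45,715/6⌋ = $7,619 → take DB $7,626. Book value $53,389.
Year 6: DB = ⌊$53,389 × 125%/10⌋ = $6,673; SL = ⌊$38,089/5⌋ = $7,617 → take SL $7,617. Book value $45,772.
Year 7: DB = ⌊$45,772 × 125%/10⌋ = $5,721; SL = ⌊$30,472/4⌋ = $7,618 → take SL $7,618. Book value $38,154.
Year 8: DB = ⌊$38,154 × 125%/10⌋ = $4,769; SL = ⌊$22,854/3⌋ = $7,618 → take SL $7,618. Book value $30,536.
Year 9: DB = ⌊$30,536 × 125%/10⌋ = $3,817; SL = ⌊$15,236/2⌋ = $7,618 → take SL $7,618. Book value $22,918.
Year 10 (final): $22,918 − $15,300 = $7,618. Book value $15,300.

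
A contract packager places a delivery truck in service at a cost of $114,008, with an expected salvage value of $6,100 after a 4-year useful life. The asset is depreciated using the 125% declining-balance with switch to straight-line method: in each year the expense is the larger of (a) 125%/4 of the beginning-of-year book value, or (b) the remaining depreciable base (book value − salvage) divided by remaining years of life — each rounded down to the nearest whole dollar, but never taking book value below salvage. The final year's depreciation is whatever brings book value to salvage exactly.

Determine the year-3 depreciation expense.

Depreciable base = $114,008 − $6,100 = $107,908.
Year 1: DB = ⌊$114,008 × 125%/4⌋ = $35,627; SL = ⌊$107,908/4⌋ = $26,977 → take DB $35,627. Book value $78,381.
Year 2: DB = ⌊$78,381 × 125%/4⌋ = $24,494; SL = ⌊$72,281/3⌋ = $24,093 → take DB $24,494. Book value $53,887.
Year 3: DB = ⌊$53,887 × 125%/4⌋ = $16,839; SL = ⌊$47,787/2⌋ = $23,893 → take SL $23,893. Book value $29,994.

$23,893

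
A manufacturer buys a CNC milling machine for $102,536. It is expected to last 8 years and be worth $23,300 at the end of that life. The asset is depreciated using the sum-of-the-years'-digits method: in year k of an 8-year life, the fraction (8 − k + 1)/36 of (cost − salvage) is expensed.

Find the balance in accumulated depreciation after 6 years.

Depreciable base = $102,536 − $23,300 = $79,236.
Sum of the years' digits = 8+7+6+5+4+3+2+1 = 36.
Year 1: $79,236 × 8/36 = $17,608. Book value $84,928.
Year 2: $79,236 × 7/36 = $15,407. Book value $69,521.
Year 3: $79,236 × 6/36 = $13,206. Book value $56,315.
Year 4: $79,236 × 5/36 = $11,005. Book value $45,310.
Year 5: $79,236 × 4/36 = $8,804. Book value $36,506.
Year 6: $79,236 × 3/36 = $6,603. Book value $29,903.
Accumulated through year 6 = $102,536 − $29,903 = $72,633.

$72,633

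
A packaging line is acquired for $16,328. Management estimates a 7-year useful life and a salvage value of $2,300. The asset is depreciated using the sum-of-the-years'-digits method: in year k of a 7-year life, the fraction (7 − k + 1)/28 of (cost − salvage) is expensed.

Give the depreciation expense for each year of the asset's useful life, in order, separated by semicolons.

Depreciable base = $16,328 − $2,300 = $14,028.
Sum of the years' digits = 7+6+5+4+3+2+1 = 28.
Year 1: $14,028 × 7/28 = $3,507. Book value $12,821.
Year 2: $14,028 × 6/28 = $3,006. Book value $9,815.
Year 3: $14,028 × 5/28 = $2,505. Book value $7,310.
Year 4: $14,028 × 4/28 = $2,004. Book value $5,306.
Year 5: $14,028 × 3/28 = $1,503. Book value $3,803.
Year 6: $14,028 × 2/28 = $1,002. Book value $2,801.
Year 7: $14,028 × 1/28 = $501. Book value $2,300.

$3,507; $3,006; $2,505; $2,004; $1,503; $1,002; $501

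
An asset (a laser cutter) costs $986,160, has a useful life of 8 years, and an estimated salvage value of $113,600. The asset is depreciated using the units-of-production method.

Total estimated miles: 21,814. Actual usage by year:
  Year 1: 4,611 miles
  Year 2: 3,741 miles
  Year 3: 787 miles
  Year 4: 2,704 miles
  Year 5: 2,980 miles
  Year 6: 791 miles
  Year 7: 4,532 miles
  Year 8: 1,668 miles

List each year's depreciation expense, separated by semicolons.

Depreciable base = $986,160 − $113,600 = $872,560.
Rate = $872,560 / 21,814 miles = $40 per mile.
Year 1: 4,611 × $40 = $184,440. Book value $801,720.
Year 2: 3,741 × $40 = $149,640. Book value $652,080.
Year 3: 787 × $40 = $31,480. Book value $620,600.
Year 4: 2,704 × $40 = $108,160. Book value $512,440.
Year 5: 2,980 × $40 = $119,200. Book value $393,240.
Year 6: 791 × $40 = $31,640. Book value $361,600.
Year 7: 4,532 × $40 = $181,280. Book value $180,320.
Year 8: 1,668 × $40 = $66,720. Book value $113,600.

$184,440; $149,640; $31,480; $108,160; $119,200; $31,640; $181,280; $66,720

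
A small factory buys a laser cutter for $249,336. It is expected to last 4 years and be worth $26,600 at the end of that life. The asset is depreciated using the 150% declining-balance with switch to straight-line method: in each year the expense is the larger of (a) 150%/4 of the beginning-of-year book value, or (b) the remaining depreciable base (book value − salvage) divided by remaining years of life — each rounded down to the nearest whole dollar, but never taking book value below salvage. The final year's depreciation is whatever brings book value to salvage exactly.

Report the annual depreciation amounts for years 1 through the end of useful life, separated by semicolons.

Depreciable base = $249,336 − $26,600 = $222,736.
Year 1: DB = ⌊$249,336 × 150%/4⌋ = $93,501; SL = ⌊$222,736/4⌋ = $55,684 → take DB $93,501. Book value $155,835.
Year 2: DB = ⌊$155,835 × 150%/4⌋ = $58,438; SL = ⌊$129,235/3⌋ = $43,078 → take DB $58,438. Book value $97,397.
Year 3: DB = ⌊$97,397 × 150%/4⌋ = $36,523; SL = ⌊$70,797/2⌋ = $35,398 → take DB $36,523. Book value $60,874.
Year 4 (final): $60,874 − $26,600 = $34,274. Book value $26,600.

$93,501; $58,438; $36,523; $34,274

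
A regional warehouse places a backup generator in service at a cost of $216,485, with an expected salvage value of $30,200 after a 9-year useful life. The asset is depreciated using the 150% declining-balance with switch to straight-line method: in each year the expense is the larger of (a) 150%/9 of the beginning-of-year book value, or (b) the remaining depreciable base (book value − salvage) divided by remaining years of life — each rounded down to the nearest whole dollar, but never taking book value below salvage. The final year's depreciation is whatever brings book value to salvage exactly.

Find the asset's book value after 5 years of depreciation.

$87,002

Depreciable base = $216,485 − $30,200 = $186,285.
Year 1: DB = ⌊$216,485 × 150%/9⌋ = $36,080; SL = ⌊$186,285/9⌋ = $20,698 → take DB $36,080. Book value $180,405.
Year 2: DB = ⌊$180,405 × 150%/9⌋ = $30,067; SL = ⌊$150,205/8⌋ = $18,775 → take DB $30,067. Book value $150,338.
Year 3: DB = ⌊$150,338 × 150%/9⌋ = $25,056; SL = ⌊$120,138/7⌋ = $17,162 → take DB $25,056. Book value $125,282.
Year 4: DB = ⌊$125,282 × 150%/9⌋ = $20,880; SL = ⌊$95,082/6⌋ = $15,847 → take DB $20,880. Book value $104,402.
Year 5: DB = ⌊$104,402 × 150%/9⌋ = $17,400; SL = ⌊$74,202/5⌋ = $14,840 → take DB $17,400. Book value $87,002.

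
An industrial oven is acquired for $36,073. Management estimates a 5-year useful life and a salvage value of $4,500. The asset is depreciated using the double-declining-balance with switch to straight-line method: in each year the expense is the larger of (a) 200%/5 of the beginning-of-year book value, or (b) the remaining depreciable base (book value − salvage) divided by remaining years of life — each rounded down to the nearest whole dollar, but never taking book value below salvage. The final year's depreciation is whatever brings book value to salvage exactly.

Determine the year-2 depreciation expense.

Depreciable base = $36,073 − $4,500 = $31,573.
Year 1: DB = ⌊$36,073 × 200%/5⌋ = $14,429; SL = ⌊$31,573/5⌋ = $6,314 → take DB $14,429. Book value $21,644.
Year 2: DB = ⌊$21,644 × 200%/5⌋ = $8,657; SL = ⌊$17,144/4⌋ = $4,286 → take DB $8,657. Book value $12,987.

$8,657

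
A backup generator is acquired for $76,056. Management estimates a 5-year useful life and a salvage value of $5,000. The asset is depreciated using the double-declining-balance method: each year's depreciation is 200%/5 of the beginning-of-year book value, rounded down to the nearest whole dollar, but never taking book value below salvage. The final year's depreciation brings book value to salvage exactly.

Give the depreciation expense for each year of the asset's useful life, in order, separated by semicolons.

Depreciable base = $76,056 − $5,000 = $71,056.
Year 1: ⌊$76,056 × 200%/5⌋ = $30,422. Book value $45,634.
Year 2: ⌊$45,634 × 200%/5⌋ = $18,253. Book value $27,381.
Year 3: ⌊$27,381 × 200%/5⌋ = $10,952. Book value $16,429.
Year 4: ⌊$16,429 × 200%/5⌋ = $6,571. Book value $9,858.
Year 5 (final): $9,858 − $5,000 = $4,858. Book value $5,000.

$30,422; $18,253; $10,952; $6,571; $4,858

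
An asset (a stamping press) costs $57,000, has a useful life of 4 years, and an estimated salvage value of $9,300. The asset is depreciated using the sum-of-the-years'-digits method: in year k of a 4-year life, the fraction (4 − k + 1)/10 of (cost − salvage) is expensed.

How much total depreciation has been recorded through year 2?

Depreciable base = $57,000 − $9,300 = $47,700.
Sum of the years' digits = 4+3+2+1 = 10.
Year 1: $47,700 × 4/10 = $19,080. Book value $37,920.
Year 2: $47,700 × 3/10 = $14,310. Book value $23,610.
Accumulated through year 2 = $57,000 − $23,610 = $33,390.

$33,390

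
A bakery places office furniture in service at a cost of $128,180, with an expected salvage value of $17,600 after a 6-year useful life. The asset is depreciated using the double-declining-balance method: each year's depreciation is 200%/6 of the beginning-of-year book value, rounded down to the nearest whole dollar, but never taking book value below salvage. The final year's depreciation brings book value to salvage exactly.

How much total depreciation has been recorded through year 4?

Depreciable base = $128,180 − $17,600 = $110,580.
Year 1: ⌊$128,180 × 200%/6⌋ = $42,726. Book value $85,454.
Year 2: ⌊$85,454 × 200%/6⌋ = $28,484. Book value $56,970.
Year 3: ⌊$56,970 × 200%/6⌋ = $18,990. Book value $37,980.
Year 4: ⌊$37,980 × 200%/6⌋ = $12,660. Book value $25,320.
Accumulated through year 4 = $128,180 − $25,320 = $102,860.

$102,860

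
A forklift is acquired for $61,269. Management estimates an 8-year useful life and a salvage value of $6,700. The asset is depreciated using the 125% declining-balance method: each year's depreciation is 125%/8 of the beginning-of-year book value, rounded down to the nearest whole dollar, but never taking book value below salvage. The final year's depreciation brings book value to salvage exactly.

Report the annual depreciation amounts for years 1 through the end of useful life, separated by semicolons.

Depreciable base = $61,269 − $6,700 = $54,569.
Year 1: ⌊$61,269 × 125%/8⌋ = $9,573. Book value $51,696.
Year 2: ⌊$51,696 × 125%/8⌋ = $8,077. Book value $43,619.
Year 3: ⌊$43,619 × 125%/8⌋ = $6,815. Book value $36,804.
Year 4: ⌊$36,804 × 125%/8⌋ = $5,750. Book value $31,054.
Year 5: ⌊$31,054 × 125%/8⌋ = $4,852. Book value $26,202.
Year 6: ⌊$26,202 × 125%/8⌋ = $4,094. Book value $22,108.
Year 7: ⌊$22,108 × 125%/8⌋ = $3,454. Book value $18,654.
Year 8 (final): $18,654 − $6,700 = $11,954. Book value $6,700.

$9,573; $8,077; $6,815; $5,750; $4,852; $4,094; $3,454; $11,954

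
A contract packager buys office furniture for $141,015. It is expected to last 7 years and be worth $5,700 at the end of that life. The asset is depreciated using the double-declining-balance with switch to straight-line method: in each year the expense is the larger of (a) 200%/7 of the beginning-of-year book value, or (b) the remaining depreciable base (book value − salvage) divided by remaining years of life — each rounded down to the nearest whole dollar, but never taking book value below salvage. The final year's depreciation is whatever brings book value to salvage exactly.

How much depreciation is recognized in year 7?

Depreciable base = $141,015 − $5,700 = $135,315.
Year 1: DB = ⌊$141,015 × 200%/7⌋ = $40,290; SL = ⌊$135,315/7⌋ = $19,330 → take DB $40,290. Book value $100,725.
Year 2: DB = ⌊$100,725 × 200%/7⌋ = $28,778; SL = ⌊$95,025/6⌋ = $15,837 → take DB $28,778. Book value $71,947.
Year 3: DB = ⌊$71,947 × 200%/7⌋ = $20,556; SL = ⌊$66,247/5⌋ = $13,249 → take DB $20,556. Book value $51,391.
Year 4: DB = ⌊$51,391 × 200%/7⌋ = $14,683; SL = ⌊$45,691/4⌋ = $11,422 → take DB $14,683. Book value $36,708.
Year 5: DB = ⌊$36,708 × 200%/7⌋ = $10,488; SL = ⌊$31,008/3⌋ = $10,336 → take DB $10,488. Book value $26,220.
Year 6: DB = ⌊$26,220 × 200%/7⌋ = $7,491; SL = ⌊$20,520/2⌋ = $10,260 → take SL $10,260. Book value $15,960.
Year 7 (final): $15,960 − $5,700 = $10,260. Book value $5,700.

$10,260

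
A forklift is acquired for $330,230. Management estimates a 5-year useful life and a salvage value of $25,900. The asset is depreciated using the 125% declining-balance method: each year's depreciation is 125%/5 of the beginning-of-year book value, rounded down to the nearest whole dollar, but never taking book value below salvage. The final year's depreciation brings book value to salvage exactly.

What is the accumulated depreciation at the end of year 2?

$144,475

Depreciable base = $330,230 − $25,900 = $304,330.
Year 1: ⌊$330,230 × 125%/5⌋ = $82,557. Book value $247,673.
Year 2: ⌊$247,673 × 125%/5⌋ = $61,918. Book value $185,755.
Accumulated through year 2 = $330,230 − $185,755 = $144,475.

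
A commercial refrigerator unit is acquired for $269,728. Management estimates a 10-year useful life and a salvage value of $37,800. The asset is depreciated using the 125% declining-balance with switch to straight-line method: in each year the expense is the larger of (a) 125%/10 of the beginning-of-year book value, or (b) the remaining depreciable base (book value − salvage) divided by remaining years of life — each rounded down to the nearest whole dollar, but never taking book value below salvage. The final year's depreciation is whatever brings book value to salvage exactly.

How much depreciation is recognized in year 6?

$20,052

Depreciable base = $269,728 − $37,800 = $231,928.
Year 1: DB = ⌊$269,728 × 125%/10⌋ = $33,716; SL = ⌊$231,928/10⌋ = $23,192 → take DB $33,716. Book value $236,012.
Year 2: DB = ⌊$236,012 × 125%/10⌋ = $29,501; SL = ⌊$198,212/9⌋ = $22,023 → take DB $29,501. Book value $206,511.
Year 3: DB = ⌊$206,511 × 125%/10⌋ = $25,813; SL = ⌊$168,711/8⌋ = $21,088 → take DB $25,813. Book value $180,698.
Year 4: DB = ⌊$180,698 × 125%/10⌋ = $22,587; SL = ⌊$142,898/7⌋ = $20,414 → take DB $22,587. Book value $158,111.
Year 5: DB = ⌊$158,111 × 125%/10⌋ = $19,763; SL = ⌊$120,311/6⌋ = $20,051 → take SL $20,051. Book value $138,060.
Year 6: DB = ⌊$138,060 × 125%/10⌋ = $17,257; SL = ⌊$100,260/5⌋ = $20,052 → take SL $20,052. Book value $118,008.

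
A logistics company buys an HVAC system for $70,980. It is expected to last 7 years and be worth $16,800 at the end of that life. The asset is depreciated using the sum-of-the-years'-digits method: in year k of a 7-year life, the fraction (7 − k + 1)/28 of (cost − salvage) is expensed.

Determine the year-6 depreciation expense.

$3,870

Depreciable base = $70,980 − $16,800 = $54,180.
Sum of the years' digits = 7+6+5+4+3+2+1 = 28.
Year 1: $54,180 × 7/28 = $13,545. Book value $57,435.
Year 2: $54,180 × 6/28 = $11,610. Book value $45,825.
Year 3: $54,180 × 5/28 = $9,675. Book value $36,150.
Year 4: $54,180 × 4/28 = $7,740. Book value $28,410.
Year 5: $54,180 × 3/28 = $5,805. Book value $22,605.
Year 6: $54,180 × 2/28 = $3,870. Book value $18,735.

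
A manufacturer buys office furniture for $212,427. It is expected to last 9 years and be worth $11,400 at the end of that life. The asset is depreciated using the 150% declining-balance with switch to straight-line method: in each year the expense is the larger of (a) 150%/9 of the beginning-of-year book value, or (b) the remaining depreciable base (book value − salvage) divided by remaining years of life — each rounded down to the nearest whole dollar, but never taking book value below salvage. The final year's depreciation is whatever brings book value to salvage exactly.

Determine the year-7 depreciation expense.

Depreciable base = $212,427 − $11,400 = $201,027.
Year 1: DB = ⌊$212,427 × 150%/9⌋ = $35,404; SL = ⌊$201,027/9⌋ = $22,336 → take DB $35,404. Book value $177,023.
Year 2: DB = ⌊$177,023 × 150%/9⌋ = $29,503; SL = ⌊$165,623/8⌋ = $20,702 → take DB $29,503. Book value $147,520.
Year 3: DB = ⌊$147,520 × 150%/9⌋ = $24,586; SL = ⌊$136,120/7⌋ = $19,445 → take DB $24,586. Book value $122,934.
Year 4: DB = ⌊$122,934 × 150%/9⌋ = $20,489; SL = ⌊$111,534/6⌋ = $18,589 → take DB $20,489. Book value $102,445.
Year 5: DB = ⌊$102,445 × 150%/9⌋ = $17,074; SL = ⌊$91,045/5⌋ = $18,209 → take SL $18,209. Book value $84,236.
Year 6: DB = ⌊$84,236 × 150%/9⌋ = $14,039; SL = ⌊$72,836/4⌋ = $18,209 → take SL $18,209. Book value $66,027.
Year 7: DB = ⌊$66,027 × 150%/9⌋ = $11,004; SL = ⌊$54,627/3⌋ = $18,209 → take SL $18,209. Book value $47,818.

$18,209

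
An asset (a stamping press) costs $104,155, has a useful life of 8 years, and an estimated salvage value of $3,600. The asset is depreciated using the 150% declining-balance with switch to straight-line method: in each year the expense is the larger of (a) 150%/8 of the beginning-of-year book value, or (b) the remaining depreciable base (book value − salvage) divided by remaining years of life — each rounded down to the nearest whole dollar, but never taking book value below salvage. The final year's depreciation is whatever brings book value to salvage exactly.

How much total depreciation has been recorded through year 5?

Depreciable base = $104,155 − $3,600 = $100,555.
Year 1: DB = ⌊$104,155 × 150%/8⌋ = $19,529; SL = ⌊$100,555/8⌋ = $12,569 → take DB $19,529. Book value $84,626.
Year 2: DB = ⌊$84,626 × 150%/8⌋ = $15,867; SL = ⌊$81,026/7⌋ = $11,575 → take DB $15,867. Book value $68,759.
Year 3: DB = ⌊$68,759 × 150%/8⌋ = $12,892; SL = ⌊$65,159/6⌋ = $10,859 → take DB $12,892. Book value $55,867.
Year 4: DB = ⌊$55,867 × 150%/8⌋ = $10,475; SL = ⌊$52,267/5⌋ = $10,453 → take DB $10,475. Book value $45,392.
Year 5: DB = ⌊$45,392 × 150%/8⌋ = $8,511; SL = ⌊$41,792/4⌋ = $10,448 → take SL $10,448. Book value $34,944.
Accumulated through year 5 = $104,155 − $34,944 = $69,211.

$69,211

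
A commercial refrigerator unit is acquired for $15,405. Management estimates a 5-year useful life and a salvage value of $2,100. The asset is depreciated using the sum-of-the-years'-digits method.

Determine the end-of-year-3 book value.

$4,761

Depreciable base = $15,405 − $2,100 = $13,305.
Sum of the years' digits = 5+4+3+2+1 = 15.
Year 1: $13,305 × 5/15 = $4,435. Book value $10,970.
Year 2: $13,305 × 4/15 = $3,548. Book value $7,422.
Year 3: $13,305 × 3/15 = $2,661. Book value $4,761.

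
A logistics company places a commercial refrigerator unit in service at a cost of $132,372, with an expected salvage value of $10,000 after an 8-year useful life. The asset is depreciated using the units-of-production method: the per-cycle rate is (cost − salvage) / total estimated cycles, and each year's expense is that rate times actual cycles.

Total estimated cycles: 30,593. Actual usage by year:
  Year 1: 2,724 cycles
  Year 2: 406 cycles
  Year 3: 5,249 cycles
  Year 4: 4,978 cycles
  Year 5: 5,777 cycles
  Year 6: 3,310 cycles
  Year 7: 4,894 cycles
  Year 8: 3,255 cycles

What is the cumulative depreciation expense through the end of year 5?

$76,536

Depreciable base = $132,372 − $10,000 = $122,372.
Rate = $122,372 / 30,593 cycles = $4 per cycle.
Year 1: 2,724 × $4 = $10,896. Book value $121,476.
Year 2: 406 × $4 = $1,624. Book value $119,852.
Year 3: 5,249 × $4 = $20,996. Book value $98,856.
Year 4: 4,978 × $4 = $19,912. Book value $78,944.
Year 5: 5,777 × $4 = $23,108. Book value $55,836.
Accumulated through year 5 = $132,372 − $55,836 = $76,536.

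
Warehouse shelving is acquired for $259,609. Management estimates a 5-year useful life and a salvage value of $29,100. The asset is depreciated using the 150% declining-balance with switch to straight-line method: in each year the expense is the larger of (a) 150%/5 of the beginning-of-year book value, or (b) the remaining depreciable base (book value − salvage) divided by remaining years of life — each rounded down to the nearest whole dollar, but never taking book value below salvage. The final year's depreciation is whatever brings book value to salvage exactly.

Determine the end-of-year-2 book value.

$127,209

Depreciable base = $259,609 − $29,100 = $230,509.
Year 1: DB = ⌊$259,609 × 150%/5⌋ = $77,882; SL = ⌊$230,509/5⌋ = $46,101 → take DB $77,882. Book value $181,727.
Year 2: DB = ⌊$181,727 × 150%/5⌋ = $54,518; SL = ⌊$152,627/4⌋ = $38,156 → take DB $54,518. Book value $127,209.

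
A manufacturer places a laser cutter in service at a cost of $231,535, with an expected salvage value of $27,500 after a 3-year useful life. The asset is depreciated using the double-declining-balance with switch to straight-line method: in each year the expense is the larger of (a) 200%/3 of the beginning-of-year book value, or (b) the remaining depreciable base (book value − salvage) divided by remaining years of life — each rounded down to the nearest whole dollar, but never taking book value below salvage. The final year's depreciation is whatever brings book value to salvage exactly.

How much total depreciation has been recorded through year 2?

$204,035

Depreciable base = $231,535 − $27,500 = $204,035.
Year 1: DB = ⌊$231,535 × 200%/3⌋ = $154,356; SL = ⌊$204,035/3⌋ = $68,011 → take DB $154,356. Book value $77,179.
Year 2: DB = ⌊$77,179 × 200%/3⌋ = $51,452; SL = ⌊$49,679/2⌋ = $24,839 → take DB $51,452, capped at $49,679. Book value $27,500.
Accumulated through year 2 = $231,535 − $27,500 = $204,035.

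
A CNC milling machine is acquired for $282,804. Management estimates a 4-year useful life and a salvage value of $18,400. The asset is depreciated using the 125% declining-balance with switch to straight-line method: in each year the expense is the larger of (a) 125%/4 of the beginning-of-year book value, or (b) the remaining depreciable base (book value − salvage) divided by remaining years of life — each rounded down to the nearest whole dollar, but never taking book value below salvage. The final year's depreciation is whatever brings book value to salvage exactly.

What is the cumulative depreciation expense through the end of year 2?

$149,134

Depreciable base = $282,804 − $18,400 = $264,404.
Year 1: DB = ⌊$282,804 × 125%/4⌋ = $88,376; SL = ⌊$264,404/4⌋ = $66,101 → take DB $88,376. Book value $194,428.
Year 2: DB = ⌊$194,428 × 125%/4⌋ = $60,758; SL = ⌊$176,028/3⌋ = $58,676 → take DB $60,758. Book value $133,670.
Accumulated through year 2 = $282,804 − $133,670 = $149,134.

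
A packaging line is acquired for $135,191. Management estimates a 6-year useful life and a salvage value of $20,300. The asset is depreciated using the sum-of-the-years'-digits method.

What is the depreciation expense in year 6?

Depreciable base = $135,191 − $20,300 = $114,891.
Sum of the years' digits = 6+5+4+3+2+1 = 21.
Year 1: $114,891 × 6/21 = $32,826. Book value $102,365.
Year 2: $114,891 × 5/21 = $27,355. Book value $75,010.
Year 3: $114,891 × 4/21 = $21,884. Book value $53,126.
Year 4: $114,891 × 3/21 = $16,413. Book value $36,713.
Year 5: $114,891 × 2/21 = $10,942. Book value $25,771.
Year 6: $114,891 × 1/21 = $5,471. Book value $20,300.

$5,471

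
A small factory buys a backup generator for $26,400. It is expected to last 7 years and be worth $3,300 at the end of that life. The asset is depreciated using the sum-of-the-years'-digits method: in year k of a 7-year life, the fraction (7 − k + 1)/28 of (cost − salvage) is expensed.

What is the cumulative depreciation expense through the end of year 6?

$22,275

Depreciable base = $26,400 − $3,300 = $23,100.
Sum of the years' digits = 7+6+5+4+3+2+1 = 28.
Year 1: $23,100 × 7/28 = $5,775. Book value $20,625.
Year 2: $23,100 × 6/28 = $4,950. Book value $15,675.
Year 3: $23,100 × 5/28 = $4,125. Book value $11,550.
Year 4: $23,100 × 4/28 = $3,300. Book value $8,250.
Year 5: $23,100 × 3/28 = $2,475. Book value $5,775.
Year 6: $23,100 × 2/28 = $1,650. Book value $4,125.
Accumulated through year 6 = $26,400 − $4,125 = $22,275.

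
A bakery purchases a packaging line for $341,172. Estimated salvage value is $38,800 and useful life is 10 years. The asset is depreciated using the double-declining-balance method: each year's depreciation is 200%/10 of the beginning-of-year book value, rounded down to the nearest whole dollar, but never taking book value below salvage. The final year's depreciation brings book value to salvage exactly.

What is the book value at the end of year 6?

$89,437

Depreciable base = $341,172 − $38,800 = $302,372.
Year 1: ⌊$341,172 × 200%/10⌋ = $68,234. Book value $272,938.
Year 2: ⌊$272,938 × 200%/10⌋ = $54,587. Book value $218,351.
Year 3: ⌊$218,351 × 200%/10⌋ = $43,670. Book value $174,681.
Year 4: ⌊$174,681 × 200%/10⌋ = $34,936. Book value $139,745.
Year 5: ⌊$139,745 × 200%/10⌋ = $27,949. Book value $111,796.
Year 6: ⌊$111,796 × 200%/10⌋ = $22,359. Book value $89,437.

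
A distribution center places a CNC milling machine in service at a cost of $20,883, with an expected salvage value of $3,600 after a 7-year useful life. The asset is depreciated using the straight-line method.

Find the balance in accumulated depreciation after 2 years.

Depreciable base = $20,883 − $3,600 = $17,283.
Annual expense = $17,283 / 7 = $2,469.
End of year 1: book value $18,414.
End of year 2: book value $15,945.
Accumulated through year 2 = $20,883 − $15,945 = $4,938.

$4,938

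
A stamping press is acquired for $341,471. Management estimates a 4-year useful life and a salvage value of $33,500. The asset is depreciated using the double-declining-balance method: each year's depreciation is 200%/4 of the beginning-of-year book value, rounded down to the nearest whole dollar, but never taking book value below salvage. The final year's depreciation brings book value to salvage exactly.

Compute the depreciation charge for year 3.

$42,684

Depreciable base = $341,471 − $33,500 = $307,971.
Year 1: ⌊$341,471 × 200%/4⌋ = $170,735. Book value $170,736.
Year 2: ⌊$170,736 × 200%/4⌋ = $85,368. Book value $85,368.
Year 3: ⌊$85,368 × 200%/4⌋ = $42,684. Book value $42,684.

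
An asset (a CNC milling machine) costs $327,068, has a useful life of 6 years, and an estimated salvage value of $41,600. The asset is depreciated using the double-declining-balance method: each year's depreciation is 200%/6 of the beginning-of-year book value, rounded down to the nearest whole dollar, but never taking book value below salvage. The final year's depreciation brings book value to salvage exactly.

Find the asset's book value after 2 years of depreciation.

Depreciable base = $327,068 − $41,600 = $285,468.
Year 1: ⌊$327,068 × 200%/6⌋ = $109,022. Book value $218,046.
Year 2: ⌊$218,046 × 200%/6⌋ = $72,682. Book value $145,364.

$145,364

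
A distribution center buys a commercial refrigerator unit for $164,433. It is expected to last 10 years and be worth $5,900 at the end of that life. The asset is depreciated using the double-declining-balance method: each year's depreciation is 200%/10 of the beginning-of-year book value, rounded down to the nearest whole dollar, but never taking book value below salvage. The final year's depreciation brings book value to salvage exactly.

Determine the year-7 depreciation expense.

Depreciable base = $164,433 − $5,900 = $158,533.
Year 1: ⌊$164,433 × 200%/10⌋ = $32,886. Book value $131,547.
Year 2: ⌊$131,547 × 200%/10⌋ = $26,309. Book value $105,238.
Year 3: ⌊$105,238 × 200%/10⌋ = $21,047. Book value $84,191.
Year 4: ⌊$84,191 × 200%/10⌋ = $16,838. Book value $67,353.
Year 5: ⌊$67,353 × 200%/10⌋ = $13,470. Book value $53,883.
Year 6: ⌊$53,883 × 200%/10⌋ = $10,776. Book value $43,107.
Year 7: ⌊$43,107 × 200%/10⌋ = $8,621. Book value $34,486.

$8,621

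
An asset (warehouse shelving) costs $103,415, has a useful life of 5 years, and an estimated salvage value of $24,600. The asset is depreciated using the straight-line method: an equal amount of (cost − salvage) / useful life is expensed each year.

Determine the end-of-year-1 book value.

$87,652

Depreciable base = $103,415 − $24,600 = $78,815.
Annual expense = $78,815 / 5 = $15,763.
End of year 1: book value $87,652.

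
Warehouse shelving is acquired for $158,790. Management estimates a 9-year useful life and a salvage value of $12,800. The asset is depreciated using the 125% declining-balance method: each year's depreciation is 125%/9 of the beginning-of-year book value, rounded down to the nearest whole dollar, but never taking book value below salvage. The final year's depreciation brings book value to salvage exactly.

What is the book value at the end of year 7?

Depreciable base = $158,790 − $12,800 = $145,990.
Year 1: ⌊$158,790 × 125%/9⌋ = $22,054. Book value $136,736.
Year 2: ⌊$136,736 × 125%/9⌋ = $18,991. Book value $117,745.
Year 3: ⌊$117,745 × 125%/9⌋ = $16,353. Book value $101,392.
Year 4: ⌊$101,392 × 125%/9⌋ = $14,082. Book value $87,310.
Year 5: ⌊$87,310 × 125%/9⌋ = $12,126. Book value $75,184.
Year 6: ⌊$75,184 × 125%/9⌋ = $10,442. Book value $64,742.
Year 7: ⌊$64,742 × 125%/9⌋ = $8,991. Book value $55,751.

$55,751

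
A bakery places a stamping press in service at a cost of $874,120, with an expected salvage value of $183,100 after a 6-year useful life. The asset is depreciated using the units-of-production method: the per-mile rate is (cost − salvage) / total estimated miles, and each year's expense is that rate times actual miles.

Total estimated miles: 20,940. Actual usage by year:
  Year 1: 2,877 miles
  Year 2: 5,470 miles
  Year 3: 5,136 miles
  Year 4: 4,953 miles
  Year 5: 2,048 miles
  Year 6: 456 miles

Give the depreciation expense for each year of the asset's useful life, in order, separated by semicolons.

$94,941; $180,510; $169,488; $163,449; $67,584; $15,048

Depreciable base = $874,120 − $183,100 = $691,020.
Rate = $691,020 / 20,940 miles = $33 per mile.
Year 1: 2,877 × $33 = $94,941. Book value $779,179.
Year 2: 5,470 × $33 = $180,510. Book value $598,669.
Year 3: 5,136 × $33 = $169,488. Book value $429,181.
Year 4: 4,953 × $33 = $163,449. Book value $265,732.
Year 5: 2,048 × $33 = $67,584. Book value $198,148.
Year 6: 456 × $33 = $15,048. Book value $183,100.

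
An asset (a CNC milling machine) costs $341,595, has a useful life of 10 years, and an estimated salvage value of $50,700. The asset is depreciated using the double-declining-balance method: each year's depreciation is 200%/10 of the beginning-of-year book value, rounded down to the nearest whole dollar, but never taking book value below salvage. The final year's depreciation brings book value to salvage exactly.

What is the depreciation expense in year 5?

Depreciable base = $341,595 − $50,700 = $290,895.
Year 1: ⌊$341,595 × 200%/10⌋ = $68,319. Book value $273,276.
Year 2: ⌊$273,276 × 200%/10⌋ = $54,655. Book value $218,621.
Year 3: ⌊$218,621 × 200%/10⌋ = $43,724. Book value $174,897.
Year 4: ⌊$174,897 × 200%/10⌋ = $34,979. Book value $139,918.
Year 5: ⌊$139,918 × 200%/10⌋ = $27,983. Book value $111,935.

$27,983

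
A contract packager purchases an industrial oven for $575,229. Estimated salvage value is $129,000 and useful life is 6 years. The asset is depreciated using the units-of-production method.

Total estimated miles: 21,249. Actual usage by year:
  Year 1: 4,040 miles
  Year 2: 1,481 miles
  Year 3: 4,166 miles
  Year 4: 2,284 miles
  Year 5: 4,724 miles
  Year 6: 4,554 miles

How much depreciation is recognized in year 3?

Depreciable base = $575,229 − $129,000 = $446,229.
Rate = $446,229 / 21,249 miles = $21 per mile.
Year 1: 4,040 × $21 = $84,840. Book value $490,389.
Year 2: 1,481 × $21 = $31,101. Book value $459,288.
Year 3: 4,166 × $21 = $87,486. Book value $371,802.

$87,486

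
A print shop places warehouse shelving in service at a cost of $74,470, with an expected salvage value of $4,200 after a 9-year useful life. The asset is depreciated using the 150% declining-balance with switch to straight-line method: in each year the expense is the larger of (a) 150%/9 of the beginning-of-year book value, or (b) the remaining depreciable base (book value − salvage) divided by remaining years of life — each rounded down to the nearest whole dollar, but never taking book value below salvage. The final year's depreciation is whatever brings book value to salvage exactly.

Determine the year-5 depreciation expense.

Depreciable base = $74,470 − $4,200 = $70,270.
Year 1: DB = ⌊$74,470 × 150%/9⌋ = $12,411; SL = ⌊$70,270/9⌋ = $7,807 → take DB $12,411. Book value $62,059.
Year 2: DB = ⌊$62,059 × 150%/9⌋ = $10,343; SL = ⌊$57,859/8⌋ = $7,232 → take DB $10,343. Book value $51,716.
Year 3: DB = ⌊$51,716 × 150%/9⌋ = $8,619; SL = ⌊$47,516/7⌋ = $6,788 → take DB $8,619. Book value $43,097.
Year 4: DB = ⌊$43,097 × 150%/9⌋ = $7,182; SL = ⌊$38,897/6⌋ = $6,482 → take DB $7,182. Book value $35,915.
Year 5: DB = ⌊$35,915 × 150%/9⌋ = $5,985; SL = ⌊$31,715/5⌋ = $6,343 → take SL $6,343. Book value $29,572.

$6,343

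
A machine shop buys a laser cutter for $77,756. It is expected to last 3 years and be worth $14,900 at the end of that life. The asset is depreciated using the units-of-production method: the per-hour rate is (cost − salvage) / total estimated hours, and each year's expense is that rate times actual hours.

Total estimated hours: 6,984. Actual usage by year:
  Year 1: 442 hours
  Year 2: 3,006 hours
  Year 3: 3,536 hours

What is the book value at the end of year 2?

$46,724

Depreciable base = $77,756 − $14,900 = $62,856.
Rate = $62,856 / 6,984 hours = $9 per hour.
Year 1: 442 × $9 = $3,978. Book value $73,778.
Year 2: 3,006 × $9 = $27,054. Book value $46,724.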